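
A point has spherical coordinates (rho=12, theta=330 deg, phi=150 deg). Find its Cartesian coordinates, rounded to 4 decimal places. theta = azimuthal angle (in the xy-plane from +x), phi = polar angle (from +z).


x = 12 * sin(150) * cos(330) = 5.1962
y = 12 * sin(150) * sin(330) = -3
z = 12 * cos(150) = -10.3923

(5.1962, -3, -10.3923)


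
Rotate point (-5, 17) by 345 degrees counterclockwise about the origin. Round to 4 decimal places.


x' = -5*cos(345) - 17*sin(345) = -0.4297
y' = -5*sin(345) + 17*cos(345) = 17.7148

(-0.4297, 17.7148)


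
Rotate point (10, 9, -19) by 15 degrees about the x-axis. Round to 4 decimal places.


x' = 10
y' = 9*cos(15) - -19*sin(15) = 13.6109
z' = 9*sin(15) + -19*cos(15) = -16.0232

(10, 13.6109, -16.0232)


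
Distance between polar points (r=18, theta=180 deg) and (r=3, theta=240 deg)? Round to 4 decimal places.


d = sqrt(r1^2 + r2^2 - 2*r1*r2*cos(t2-t1))
d = sqrt(18^2 + 3^2 - 2*18*3*cos(240-180)) = 16.7033

16.7033


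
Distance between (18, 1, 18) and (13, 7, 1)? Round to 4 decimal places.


d = sqrt((13-18)^2 + (7-1)^2 + (1-18)^2) = 18.7083

18.7083


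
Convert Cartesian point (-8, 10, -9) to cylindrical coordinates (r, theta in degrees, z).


r = sqrt((-8)^2 + 10^2) = 12.8062
theta = atan2(10, -8) = 128.6598 deg
z = -9

r = 12.8062, theta = 128.6598 deg, z = -9


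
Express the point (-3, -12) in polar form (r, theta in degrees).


r = sqrt((-3)^2 + (-12)^2) = 12.3693
theta = atan2(-12, -3) = 255.9638 degrees

r = 12.3693, theta = 255.9638 degrees


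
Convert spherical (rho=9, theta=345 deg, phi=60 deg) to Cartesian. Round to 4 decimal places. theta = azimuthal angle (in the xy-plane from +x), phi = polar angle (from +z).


x = 9 * sin(60) * cos(345) = 7.5286
y = 9 * sin(60) * sin(345) = -2.0173
z = 9 * cos(60) = 4.5

(7.5286, -2.0173, 4.5)


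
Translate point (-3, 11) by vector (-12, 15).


Translation: (x+dx, y+dy) = (-3+-12, 11+15) = (-15, 26)

(-15, 26)


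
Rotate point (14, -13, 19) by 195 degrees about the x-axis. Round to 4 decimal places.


x' = 14
y' = -13*cos(195) - 19*sin(195) = 17.4746
z' = -13*sin(195) + 19*cos(195) = -14.9879

(14, 17.4746, -14.9879)


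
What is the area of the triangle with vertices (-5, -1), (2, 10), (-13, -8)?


Area = |x1(y2-y3) + x2(y3-y1) + x3(y1-y2)| / 2
= |-5*(10--8) + 2*(-8--1) + -13*(-1-10)| / 2
= 19.5

19.5


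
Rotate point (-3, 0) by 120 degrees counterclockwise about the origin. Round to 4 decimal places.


x' = -3*cos(120) - 0*sin(120) = 1.5
y' = -3*sin(120) + 0*cos(120) = -2.5981

(1.5, -2.5981)


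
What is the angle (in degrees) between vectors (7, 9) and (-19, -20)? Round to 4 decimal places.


dot = 7*-19 + 9*-20 = -313
|u| = 11.4018, |v| = 27.5862
cos(angle) = -0.9951
angle = 174.3438 degrees

174.3438 degrees


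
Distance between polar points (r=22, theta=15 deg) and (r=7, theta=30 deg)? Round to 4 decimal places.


d = sqrt(r1^2 + r2^2 - 2*r1*r2*cos(t2-t1))
d = sqrt(22^2 + 7^2 - 2*22*7*cos(30-15)) = 15.3458

15.3458


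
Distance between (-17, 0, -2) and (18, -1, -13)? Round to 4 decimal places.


d = sqrt((18--17)^2 + (-1-0)^2 + (-13--2)^2) = 36.7015

36.7015


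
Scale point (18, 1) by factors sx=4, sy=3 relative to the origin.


Scaling: (x*sx, y*sy) = (18*4, 1*3) = (72, 3)

(72, 3)


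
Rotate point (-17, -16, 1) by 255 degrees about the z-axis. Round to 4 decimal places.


x' = -17*cos(255) - -16*sin(255) = -11.0549
y' = -17*sin(255) + -16*cos(255) = 20.5618
z' = 1

(-11.0549, 20.5618, 1)


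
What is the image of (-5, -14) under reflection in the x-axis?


Reflection across x-axis: (x, y) -> (x, -y)
(-5, -14) -> (-5, 14)

(-5, 14)


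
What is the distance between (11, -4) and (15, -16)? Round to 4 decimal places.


d = sqrt((15-11)^2 + (-16--4)^2) = 12.6491

12.6491


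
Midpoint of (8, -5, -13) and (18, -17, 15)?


Midpoint = ((8+18)/2, (-5+-17)/2, (-13+15)/2) = (13, -11, 1)

(13, -11, 1)


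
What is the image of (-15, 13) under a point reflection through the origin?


Reflection through origin: (x, y) -> (-x, -y)
(-15, 13) -> (15, -13)

(15, -13)


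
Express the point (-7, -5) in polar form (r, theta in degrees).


r = sqrt((-7)^2 + (-5)^2) = 8.6023
theta = atan2(-5, -7) = 215.5377 degrees

r = 8.6023, theta = 215.5377 degrees


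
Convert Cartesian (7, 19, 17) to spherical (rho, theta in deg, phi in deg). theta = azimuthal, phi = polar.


rho = sqrt(7^2 + 19^2 + 17^2) = 26.4386
theta = atan2(19, 7) = 69.7751 deg
phi = acos(17/26.4386) = 49.9842 deg

rho = 26.4386, theta = 69.7751 deg, phi = 49.9842 deg


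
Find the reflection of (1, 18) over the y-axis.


Reflection across y-axis: (x, y) -> (-x, y)
(1, 18) -> (-1, 18)

(-1, 18)


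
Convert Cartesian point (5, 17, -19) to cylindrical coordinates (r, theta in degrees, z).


r = sqrt(5^2 + 17^2) = 17.72
theta = atan2(17, 5) = 73.6105 deg
z = -19

r = 17.72, theta = 73.6105 deg, z = -19


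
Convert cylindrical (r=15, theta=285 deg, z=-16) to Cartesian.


x = 15 * cos(285) = 3.8823
y = 15 * sin(285) = -14.4889
z = -16

(3.8823, -14.4889, -16)


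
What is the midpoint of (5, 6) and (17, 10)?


Midpoint = ((5+17)/2, (6+10)/2) = (11, 8)

(11, 8)


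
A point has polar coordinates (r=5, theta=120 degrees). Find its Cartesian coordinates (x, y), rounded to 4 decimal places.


x = 5 * cos(120) = -2.5
y = 5 * sin(120) = 4.3301

(-2.5, 4.3301)


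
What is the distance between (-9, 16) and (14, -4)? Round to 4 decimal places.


d = sqrt((14--9)^2 + (-4-16)^2) = 30.4795

30.4795


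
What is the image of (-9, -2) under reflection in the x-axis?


Reflection across x-axis: (x, y) -> (x, -y)
(-9, -2) -> (-9, 2)

(-9, 2)


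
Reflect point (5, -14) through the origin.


Reflection through origin: (x, y) -> (-x, -y)
(5, -14) -> (-5, 14)

(-5, 14)


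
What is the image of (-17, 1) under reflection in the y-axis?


Reflection across y-axis: (x, y) -> (-x, y)
(-17, 1) -> (17, 1)

(17, 1)


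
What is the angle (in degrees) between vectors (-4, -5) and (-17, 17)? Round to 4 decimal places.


dot = -4*-17 + -5*17 = -17
|u| = 6.4031, |v| = 24.0416
cos(angle) = -0.1104
angle = 96.3402 degrees

96.3402 degrees


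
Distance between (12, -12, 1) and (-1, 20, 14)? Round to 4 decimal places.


d = sqrt((-1-12)^2 + (20--12)^2 + (14-1)^2) = 36.9053

36.9053


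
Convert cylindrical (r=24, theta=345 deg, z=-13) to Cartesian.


x = 24 * cos(345) = 23.1822
y = 24 * sin(345) = -6.2117
z = -13

(23.1822, -6.2117, -13)


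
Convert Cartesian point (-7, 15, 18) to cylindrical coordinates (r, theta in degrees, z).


r = sqrt((-7)^2 + 15^2) = 16.5529
theta = atan2(15, -7) = 115.0169 deg
z = 18

r = 16.5529, theta = 115.0169 deg, z = 18


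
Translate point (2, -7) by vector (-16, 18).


Translation: (x+dx, y+dy) = (2+-16, -7+18) = (-14, 11)

(-14, 11)


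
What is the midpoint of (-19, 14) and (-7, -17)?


Midpoint = ((-19+-7)/2, (14+-17)/2) = (-13, -1.5)

(-13, -1.5)


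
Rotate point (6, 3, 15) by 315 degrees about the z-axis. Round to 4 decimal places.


x' = 6*cos(315) - 3*sin(315) = 6.364
y' = 6*sin(315) + 3*cos(315) = -2.1213
z' = 15

(6.364, -2.1213, 15)


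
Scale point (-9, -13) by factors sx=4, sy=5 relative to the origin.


Scaling: (x*sx, y*sy) = (-9*4, -13*5) = (-36, -65)

(-36, -65)


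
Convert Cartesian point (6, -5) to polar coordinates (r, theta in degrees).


r = sqrt(6^2 + (-5)^2) = 7.8102
theta = atan2(-5, 6) = 320.1944 degrees

r = 7.8102, theta = 320.1944 degrees


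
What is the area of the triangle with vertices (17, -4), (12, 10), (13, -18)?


Area = |x1(y2-y3) + x2(y3-y1) + x3(y1-y2)| / 2
= |17*(10--18) + 12*(-18--4) + 13*(-4-10)| / 2
= 63

63


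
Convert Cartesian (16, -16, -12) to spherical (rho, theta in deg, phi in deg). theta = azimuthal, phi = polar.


rho = sqrt(16^2 + (-16)^2 + (-12)^2) = 25.6125
theta = atan2(-16, 16) = 315 deg
phi = acos(-12/25.6125) = 117.9384 deg

rho = 25.6125, theta = 315 deg, phi = 117.9384 deg


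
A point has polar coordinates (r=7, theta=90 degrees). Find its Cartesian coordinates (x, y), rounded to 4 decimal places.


x = 7 * cos(90) = 0
y = 7 * sin(90) = 7

(0, 7)


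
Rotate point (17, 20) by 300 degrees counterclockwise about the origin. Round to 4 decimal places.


x' = 17*cos(300) - 20*sin(300) = 25.8205
y' = 17*sin(300) + 20*cos(300) = -4.7224

(25.8205, -4.7224)


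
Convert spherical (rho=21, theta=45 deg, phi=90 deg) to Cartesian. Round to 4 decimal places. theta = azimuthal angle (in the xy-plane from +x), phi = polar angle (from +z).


x = 21 * sin(90) * cos(45) = 14.8492
y = 21 * sin(90) * sin(45) = 14.8492
z = 21 * cos(90) = 0

(14.8492, 14.8492, 0)


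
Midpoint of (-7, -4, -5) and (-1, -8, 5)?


Midpoint = ((-7+-1)/2, (-4+-8)/2, (-5+5)/2) = (-4, -6, 0)

(-4, -6, 0)


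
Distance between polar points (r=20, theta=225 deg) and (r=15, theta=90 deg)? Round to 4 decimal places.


d = sqrt(r1^2 + r2^2 - 2*r1*r2*cos(t2-t1))
d = sqrt(20^2 + 15^2 - 2*20*15*cos(90-225)) = 32.3923

32.3923


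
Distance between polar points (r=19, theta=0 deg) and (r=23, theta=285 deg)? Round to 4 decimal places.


d = sqrt(r1^2 + r2^2 - 2*r1*r2*cos(t2-t1))
d = sqrt(19^2 + 23^2 - 2*19*23*cos(285-0)) = 25.7642

25.7642


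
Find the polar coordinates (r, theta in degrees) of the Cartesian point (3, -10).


r = sqrt(3^2 + (-10)^2) = 10.4403
theta = atan2(-10, 3) = 286.6992 degrees

r = 10.4403, theta = 286.6992 degrees


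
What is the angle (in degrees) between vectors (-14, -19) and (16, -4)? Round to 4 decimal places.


dot = -14*16 + -19*-4 = -148
|u| = 23.6008, |v| = 16.4924
cos(angle) = -0.3802
angle = 112.3481 degrees

112.3481 degrees


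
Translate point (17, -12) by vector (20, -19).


Translation: (x+dx, y+dy) = (17+20, -12+-19) = (37, -31)

(37, -31)


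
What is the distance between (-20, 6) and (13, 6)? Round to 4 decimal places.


d = sqrt((13--20)^2 + (6-6)^2) = 33

33


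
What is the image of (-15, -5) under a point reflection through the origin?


Reflection through origin: (x, y) -> (-x, -y)
(-15, -5) -> (15, 5)

(15, 5)


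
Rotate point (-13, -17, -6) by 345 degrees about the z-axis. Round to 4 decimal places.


x' = -13*cos(345) - -17*sin(345) = -16.957
y' = -13*sin(345) + -17*cos(345) = -13.0561
z' = -6

(-16.957, -13.0561, -6)


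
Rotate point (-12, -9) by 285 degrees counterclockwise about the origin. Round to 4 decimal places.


x' = -12*cos(285) - -9*sin(285) = -11.7992
y' = -12*sin(285) + -9*cos(285) = 9.2617

(-11.7992, 9.2617)


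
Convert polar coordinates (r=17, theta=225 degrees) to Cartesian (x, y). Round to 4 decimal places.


x = 17 * cos(225) = -12.0208
y = 17 * sin(225) = -12.0208

(-12.0208, -12.0208)


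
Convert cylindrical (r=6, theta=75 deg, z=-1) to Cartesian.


x = 6 * cos(75) = 1.5529
y = 6 * sin(75) = 5.7956
z = -1

(1.5529, 5.7956, -1)


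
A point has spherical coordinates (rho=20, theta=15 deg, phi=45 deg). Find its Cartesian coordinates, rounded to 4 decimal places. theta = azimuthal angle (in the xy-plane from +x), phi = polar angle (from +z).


x = 20 * sin(45) * cos(15) = 13.6603
y = 20 * sin(45) * sin(15) = 3.6603
z = 20 * cos(45) = 14.1421

(13.6603, 3.6603, 14.1421)


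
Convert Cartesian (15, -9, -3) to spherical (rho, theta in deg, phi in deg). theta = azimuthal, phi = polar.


rho = sqrt(15^2 + (-9)^2 + (-3)^2) = 17.7482
theta = atan2(-9, 15) = 329.0362 deg
phi = acos(-3/17.7482) = 99.7315 deg

rho = 17.7482, theta = 329.0362 deg, phi = 99.7315 deg


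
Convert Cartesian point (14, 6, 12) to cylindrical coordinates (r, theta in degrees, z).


r = sqrt(14^2 + 6^2) = 15.2315
theta = atan2(6, 14) = 23.1986 deg
z = 12

r = 15.2315, theta = 23.1986 deg, z = 12


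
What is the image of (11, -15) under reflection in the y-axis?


Reflection across y-axis: (x, y) -> (-x, y)
(11, -15) -> (-11, -15)

(-11, -15)


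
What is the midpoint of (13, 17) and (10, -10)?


Midpoint = ((13+10)/2, (17+-10)/2) = (11.5, 3.5)

(11.5, 3.5)


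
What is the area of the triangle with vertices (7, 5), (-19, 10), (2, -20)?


Area = |x1(y2-y3) + x2(y3-y1) + x3(y1-y2)| / 2
= |7*(10--20) + -19*(-20-5) + 2*(5-10)| / 2
= 337.5

337.5


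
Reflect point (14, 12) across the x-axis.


Reflection across x-axis: (x, y) -> (x, -y)
(14, 12) -> (14, -12)

(14, -12)


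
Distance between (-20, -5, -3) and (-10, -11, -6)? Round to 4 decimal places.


d = sqrt((-10--20)^2 + (-11--5)^2 + (-6--3)^2) = 12.0416

12.0416


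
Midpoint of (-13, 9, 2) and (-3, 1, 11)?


Midpoint = ((-13+-3)/2, (9+1)/2, (2+11)/2) = (-8, 5, 6.5)

(-8, 5, 6.5)


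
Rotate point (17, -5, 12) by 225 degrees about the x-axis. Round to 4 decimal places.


x' = 17
y' = -5*cos(225) - 12*sin(225) = 12.0208
z' = -5*sin(225) + 12*cos(225) = -4.9497

(17, 12.0208, -4.9497)


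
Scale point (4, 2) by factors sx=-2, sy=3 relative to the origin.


Scaling: (x*sx, y*sy) = (4*-2, 2*3) = (-8, 6)

(-8, 6)


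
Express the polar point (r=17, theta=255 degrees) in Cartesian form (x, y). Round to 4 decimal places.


x = 17 * cos(255) = -4.3999
y = 17 * sin(255) = -16.4207

(-4.3999, -16.4207)


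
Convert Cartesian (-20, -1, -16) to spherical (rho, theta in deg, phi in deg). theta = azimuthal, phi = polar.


rho = sqrt((-20)^2 + (-1)^2 + (-16)^2) = 25.632
theta = atan2(-1, -20) = 182.8624 deg
phi = acos(-16/25.632) = 128.6249 deg

rho = 25.632, theta = 182.8624 deg, phi = 128.6249 deg


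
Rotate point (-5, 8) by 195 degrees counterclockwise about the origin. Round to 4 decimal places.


x' = -5*cos(195) - 8*sin(195) = 6.9002
y' = -5*sin(195) + 8*cos(195) = -6.4333

(6.9002, -6.4333)


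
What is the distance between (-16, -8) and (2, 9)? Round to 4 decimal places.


d = sqrt((2--16)^2 + (9--8)^2) = 24.7588

24.7588


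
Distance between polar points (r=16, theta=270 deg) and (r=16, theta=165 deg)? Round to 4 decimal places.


d = sqrt(r1^2 + r2^2 - 2*r1*r2*cos(t2-t1))
d = sqrt(16^2 + 16^2 - 2*16*16*cos(165-270)) = 25.3873

25.3873


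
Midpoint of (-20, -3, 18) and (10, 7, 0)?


Midpoint = ((-20+10)/2, (-3+7)/2, (18+0)/2) = (-5, 2, 9)

(-5, 2, 9)


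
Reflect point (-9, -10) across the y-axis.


Reflection across y-axis: (x, y) -> (-x, y)
(-9, -10) -> (9, -10)

(9, -10)


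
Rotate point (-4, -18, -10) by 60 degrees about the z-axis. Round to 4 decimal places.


x' = -4*cos(60) - -18*sin(60) = 13.5885
y' = -4*sin(60) + -18*cos(60) = -12.4641
z' = -10

(13.5885, -12.4641, -10)


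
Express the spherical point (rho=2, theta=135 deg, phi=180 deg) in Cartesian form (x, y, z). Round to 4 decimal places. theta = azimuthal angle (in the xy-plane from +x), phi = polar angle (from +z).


x = 2 * sin(180) * cos(135) = 0
y = 2 * sin(180) * sin(135) = 0
z = 2 * cos(180) = -2

(0, 0, -2)


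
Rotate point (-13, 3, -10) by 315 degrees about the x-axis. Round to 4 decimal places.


x' = -13
y' = 3*cos(315) - -10*sin(315) = -4.9497
z' = 3*sin(315) + -10*cos(315) = -9.1924

(-13, -4.9497, -9.1924)


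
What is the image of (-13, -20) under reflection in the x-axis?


Reflection across x-axis: (x, y) -> (x, -y)
(-13, -20) -> (-13, 20)

(-13, 20)


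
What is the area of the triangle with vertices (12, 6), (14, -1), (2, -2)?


Area = |x1(y2-y3) + x2(y3-y1) + x3(y1-y2)| / 2
= |12*(-1--2) + 14*(-2-6) + 2*(6--1)| / 2
= 43

43


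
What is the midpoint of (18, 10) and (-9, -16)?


Midpoint = ((18+-9)/2, (10+-16)/2) = (4.5, -3)

(4.5, -3)


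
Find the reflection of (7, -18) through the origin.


Reflection through origin: (x, y) -> (-x, -y)
(7, -18) -> (-7, 18)

(-7, 18)


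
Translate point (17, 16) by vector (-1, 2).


Translation: (x+dx, y+dy) = (17+-1, 16+2) = (16, 18)

(16, 18)


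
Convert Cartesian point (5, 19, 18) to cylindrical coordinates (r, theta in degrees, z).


r = sqrt(5^2 + 19^2) = 19.6469
theta = atan2(19, 5) = 75.2564 deg
z = 18

r = 19.6469, theta = 75.2564 deg, z = 18


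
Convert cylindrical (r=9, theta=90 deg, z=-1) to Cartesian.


x = 9 * cos(90) = 0
y = 9 * sin(90) = 9
z = -1

(0, 9, -1)


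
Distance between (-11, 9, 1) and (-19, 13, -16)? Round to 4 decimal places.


d = sqrt((-19--11)^2 + (13-9)^2 + (-16-1)^2) = 19.2094

19.2094


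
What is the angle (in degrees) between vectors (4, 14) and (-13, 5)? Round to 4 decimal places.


dot = 4*-13 + 14*5 = 18
|u| = 14.5602, |v| = 13.9284
cos(angle) = 0.0888
angle = 84.9079 degrees

84.9079 degrees


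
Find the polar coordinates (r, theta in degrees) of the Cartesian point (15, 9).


r = sqrt(15^2 + 9^2) = 17.4929
theta = atan2(9, 15) = 30.9638 degrees

r = 17.4929, theta = 30.9638 degrees


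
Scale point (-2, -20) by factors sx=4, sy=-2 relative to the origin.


Scaling: (x*sx, y*sy) = (-2*4, -20*-2) = (-8, 40)

(-8, 40)


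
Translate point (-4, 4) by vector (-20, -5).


Translation: (x+dx, y+dy) = (-4+-20, 4+-5) = (-24, -1)

(-24, -1)


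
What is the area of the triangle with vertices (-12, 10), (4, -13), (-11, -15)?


Area = |x1(y2-y3) + x2(y3-y1) + x3(y1-y2)| / 2
= |-12*(-13--15) + 4*(-15-10) + -11*(10--13)| / 2
= 188.5

188.5


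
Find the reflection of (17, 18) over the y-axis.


Reflection across y-axis: (x, y) -> (-x, y)
(17, 18) -> (-17, 18)

(-17, 18)


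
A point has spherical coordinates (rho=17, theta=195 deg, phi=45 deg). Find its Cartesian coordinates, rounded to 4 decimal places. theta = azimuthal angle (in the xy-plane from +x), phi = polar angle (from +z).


x = 17 * sin(45) * cos(195) = -11.6112
y = 17 * sin(45) * sin(195) = -3.1112
z = 17 * cos(45) = 12.0208

(-11.6112, -3.1112, 12.0208)


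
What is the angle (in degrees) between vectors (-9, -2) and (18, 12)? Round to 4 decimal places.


dot = -9*18 + -2*12 = -186
|u| = 9.2195, |v| = 21.6333
cos(angle) = -0.9326
angle = 158.8387 degrees

158.8387 degrees


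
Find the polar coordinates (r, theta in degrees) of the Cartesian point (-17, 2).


r = sqrt((-17)^2 + 2^2) = 17.1172
theta = atan2(2, -17) = 173.2902 degrees

r = 17.1172, theta = 173.2902 degrees


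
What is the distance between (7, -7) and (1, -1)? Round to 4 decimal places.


d = sqrt((1-7)^2 + (-1--7)^2) = 8.4853

8.4853


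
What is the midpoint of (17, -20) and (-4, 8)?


Midpoint = ((17+-4)/2, (-20+8)/2) = (6.5, -6)

(6.5, -6)


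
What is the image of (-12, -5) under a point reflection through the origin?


Reflection through origin: (x, y) -> (-x, -y)
(-12, -5) -> (12, 5)

(12, 5)


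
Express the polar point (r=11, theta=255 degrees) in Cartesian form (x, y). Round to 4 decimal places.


x = 11 * cos(255) = -2.847
y = 11 * sin(255) = -10.6252

(-2.847, -10.6252)


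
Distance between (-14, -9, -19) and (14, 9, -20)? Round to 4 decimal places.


d = sqrt((14--14)^2 + (9--9)^2 + (-20--19)^2) = 33.3017

33.3017


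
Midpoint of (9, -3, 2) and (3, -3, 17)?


Midpoint = ((9+3)/2, (-3+-3)/2, (2+17)/2) = (6, -3, 9.5)

(6, -3, 9.5)


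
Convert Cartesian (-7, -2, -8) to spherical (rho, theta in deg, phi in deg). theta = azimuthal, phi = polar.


rho = sqrt((-7)^2 + (-2)^2 + (-8)^2) = 10.8167
theta = atan2(-2, -7) = 195.9454 deg
phi = acos(-8/10.8167) = 137.6974 deg

rho = 10.8167, theta = 195.9454 deg, phi = 137.6974 deg


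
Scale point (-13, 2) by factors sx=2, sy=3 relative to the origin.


Scaling: (x*sx, y*sy) = (-13*2, 2*3) = (-26, 6)

(-26, 6)


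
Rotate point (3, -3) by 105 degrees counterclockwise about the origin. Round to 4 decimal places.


x' = 3*cos(105) - -3*sin(105) = 2.1213
y' = 3*sin(105) + -3*cos(105) = 3.6742

(2.1213, 3.6742)


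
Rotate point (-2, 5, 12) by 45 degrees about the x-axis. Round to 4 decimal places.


x' = -2
y' = 5*cos(45) - 12*sin(45) = -4.9497
z' = 5*sin(45) + 12*cos(45) = 12.0208

(-2, -4.9497, 12.0208)


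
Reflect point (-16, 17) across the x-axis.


Reflection across x-axis: (x, y) -> (x, -y)
(-16, 17) -> (-16, -17)

(-16, -17)


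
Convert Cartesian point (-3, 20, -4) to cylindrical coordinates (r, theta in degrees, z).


r = sqrt((-3)^2 + 20^2) = 20.2237
theta = atan2(20, -3) = 98.5308 deg
z = -4

r = 20.2237, theta = 98.5308 deg, z = -4


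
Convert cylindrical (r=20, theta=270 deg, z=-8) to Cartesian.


x = 20 * cos(270) = 0
y = 20 * sin(270) = -20
z = -8

(0, -20, -8)


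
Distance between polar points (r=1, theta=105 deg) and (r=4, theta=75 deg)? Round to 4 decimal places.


d = sqrt(r1^2 + r2^2 - 2*r1*r2*cos(t2-t1))
d = sqrt(1^2 + 4^2 - 2*1*4*cos(75-105)) = 3.1736

3.1736


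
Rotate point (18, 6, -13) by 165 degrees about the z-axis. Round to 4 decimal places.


x' = 18*cos(165) - 6*sin(165) = -18.9396
y' = 18*sin(165) + 6*cos(165) = -1.1368
z' = -13

(-18.9396, -1.1368, -13)


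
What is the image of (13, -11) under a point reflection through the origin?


Reflection through origin: (x, y) -> (-x, -y)
(13, -11) -> (-13, 11)

(-13, 11)


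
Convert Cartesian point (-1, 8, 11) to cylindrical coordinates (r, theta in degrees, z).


r = sqrt((-1)^2 + 8^2) = 8.0623
theta = atan2(8, -1) = 97.125 deg
z = 11

r = 8.0623, theta = 97.125 deg, z = 11


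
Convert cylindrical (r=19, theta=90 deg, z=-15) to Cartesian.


x = 19 * cos(90) = 0
y = 19 * sin(90) = 19
z = -15

(0, 19, -15)


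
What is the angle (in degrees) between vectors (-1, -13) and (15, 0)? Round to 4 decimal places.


dot = -1*15 + -13*0 = -15
|u| = 13.0384, |v| = 15
cos(angle) = -0.0767
angle = 94.3987 degrees

94.3987 degrees


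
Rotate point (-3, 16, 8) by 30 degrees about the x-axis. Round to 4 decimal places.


x' = -3
y' = 16*cos(30) - 8*sin(30) = 9.8564
z' = 16*sin(30) + 8*cos(30) = 14.9282

(-3, 9.8564, 14.9282)


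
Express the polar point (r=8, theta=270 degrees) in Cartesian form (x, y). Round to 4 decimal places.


x = 8 * cos(270) = 0
y = 8 * sin(270) = -8

(0, -8)


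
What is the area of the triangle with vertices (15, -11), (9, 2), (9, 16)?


Area = |x1(y2-y3) + x2(y3-y1) + x3(y1-y2)| / 2
= |15*(2-16) + 9*(16--11) + 9*(-11-2)| / 2
= 42

42


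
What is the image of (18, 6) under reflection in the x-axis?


Reflection across x-axis: (x, y) -> (x, -y)
(18, 6) -> (18, -6)

(18, -6)


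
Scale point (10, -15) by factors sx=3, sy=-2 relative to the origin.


Scaling: (x*sx, y*sy) = (10*3, -15*-2) = (30, 30)

(30, 30)


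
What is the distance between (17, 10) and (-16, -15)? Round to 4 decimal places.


d = sqrt((-16-17)^2 + (-15-10)^2) = 41.4005

41.4005


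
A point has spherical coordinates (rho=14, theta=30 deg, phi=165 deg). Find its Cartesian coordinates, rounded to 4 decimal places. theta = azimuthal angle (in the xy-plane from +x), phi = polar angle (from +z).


x = 14 * sin(165) * cos(30) = 3.138
y = 14 * sin(165) * sin(30) = 1.8117
z = 14 * cos(165) = -13.523

(3.138, 1.8117, -13.523)


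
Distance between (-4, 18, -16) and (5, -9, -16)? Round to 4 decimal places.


d = sqrt((5--4)^2 + (-9-18)^2 + (-16--16)^2) = 28.4605

28.4605


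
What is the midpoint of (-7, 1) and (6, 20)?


Midpoint = ((-7+6)/2, (1+20)/2) = (-0.5, 10.5)

(-0.5, 10.5)


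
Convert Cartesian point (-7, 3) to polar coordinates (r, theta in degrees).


r = sqrt((-7)^2 + 3^2) = 7.6158
theta = atan2(3, -7) = 156.8014 degrees

r = 7.6158, theta = 156.8014 degrees


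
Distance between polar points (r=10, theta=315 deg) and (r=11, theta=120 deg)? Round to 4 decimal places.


d = sqrt(r1^2 + r2^2 - 2*r1*r2*cos(t2-t1))
d = sqrt(10^2 + 11^2 - 2*10*11*cos(120-315)) = 20.8208

20.8208


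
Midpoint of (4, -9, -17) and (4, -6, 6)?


Midpoint = ((4+4)/2, (-9+-6)/2, (-17+6)/2) = (4, -7.5, -5.5)

(4, -7.5, -5.5)


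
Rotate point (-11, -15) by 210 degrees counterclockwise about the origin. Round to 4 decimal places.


x' = -11*cos(210) - -15*sin(210) = 2.0263
y' = -11*sin(210) + -15*cos(210) = 18.4904

(2.0263, 18.4904)


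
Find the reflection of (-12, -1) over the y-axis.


Reflection across y-axis: (x, y) -> (-x, y)
(-12, -1) -> (12, -1)

(12, -1)


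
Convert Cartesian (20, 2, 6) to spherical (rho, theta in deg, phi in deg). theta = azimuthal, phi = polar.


rho = sqrt(20^2 + 2^2 + 6^2) = 20.9762
theta = atan2(2, 20) = 5.7106 deg
phi = acos(6/20.9762) = 73.379 deg

rho = 20.9762, theta = 5.7106 deg, phi = 73.379 deg


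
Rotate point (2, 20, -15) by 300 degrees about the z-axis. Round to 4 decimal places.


x' = 2*cos(300) - 20*sin(300) = 18.3205
y' = 2*sin(300) + 20*cos(300) = 8.2679
z' = -15

(18.3205, 8.2679, -15)


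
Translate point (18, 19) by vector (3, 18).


Translation: (x+dx, y+dy) = (18+3, 19+18) = (21, 37)

(21, 37)


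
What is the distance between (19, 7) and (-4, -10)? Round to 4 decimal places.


d = sqrt((-4-19)^2 + (-10-7)^2) = 28.6007

28.6007


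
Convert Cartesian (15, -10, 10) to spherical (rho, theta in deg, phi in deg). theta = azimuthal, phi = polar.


rho = sqrt(15^2 + (-10)^2 + 10^2) = 20.6155
theta = atan2(-10, 15) = 326.3099 deg
phi = acos(10/20.6155) = 60.9829 deg

rho = 20.6155, theta = 326.3099 deg, phi = 60.9829 deg


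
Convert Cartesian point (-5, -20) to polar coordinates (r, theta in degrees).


r = sqrt((-5)^2 + (-20)^2) = 20.6155
theta = atan2(-20, -5) = 255.9638 degrees

r = 20.6155, theta = 255.9638 degrees


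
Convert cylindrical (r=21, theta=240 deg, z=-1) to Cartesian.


x = 21 * cos(240) = -10.5
y = 21 * sin(240) = -18.1865
z = -1

(-10.5, -18.1865, -1)


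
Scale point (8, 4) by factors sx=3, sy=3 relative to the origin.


Scaling: (x*sx, y*sy) = (8*3, 4*3) = (24, 12)

(24, 12)


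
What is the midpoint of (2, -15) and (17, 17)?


Midpoint = ((2+17)/2, (-15+17)/2) = (9.5, 1)

(9.5, 1)


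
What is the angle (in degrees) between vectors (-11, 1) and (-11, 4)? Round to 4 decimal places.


dot = -11*-11 + 1*4 = 125
|u| = 11.0454, |v| = 11.7047
cos(angle) = 0.9669
angle = 14.7887 degrees

14.7887 degrees


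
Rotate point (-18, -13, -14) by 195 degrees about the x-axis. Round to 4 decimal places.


x' = -18
y' = -13*cos(195) - -14*sin(195) = 8.9336
z' = -13*sin(195) + -14*cos(195) = 16.8876

(-18, 8.9336, 16.8876)


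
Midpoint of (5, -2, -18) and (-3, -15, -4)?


Midpoint = ((5+-3)/2, (-2+-15)/2, (-18+-4)/2) = (1, -8.5, -11)

(1, -8.5, -11)


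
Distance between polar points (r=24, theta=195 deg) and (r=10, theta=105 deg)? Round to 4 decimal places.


d = sqrt(r1^2 + r2^2 - 2*r1*r2*cos(t2-t1))
d = sqrt(24^2 + 10^2 - 2*24*10*cos(105-195)) = 26

26


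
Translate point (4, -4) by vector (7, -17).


Translation: (x+dx, y+dy) = (4+7, -4+-17) = (11, -21)

(11, -21)


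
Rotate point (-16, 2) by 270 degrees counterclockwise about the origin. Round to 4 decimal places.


x' = -16*cos(270) - 2*sin(270) = 2
y' = -16*sin(270) + 2*cos(270) = 16

(2, 16)


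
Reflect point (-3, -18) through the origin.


Reflection through origin: (x, y) -> (-x, -y)
(-3, -18) -> (3, 18)

(3, 18)


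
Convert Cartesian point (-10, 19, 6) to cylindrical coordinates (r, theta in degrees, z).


r = sqrt((-10)^2 + 19^2) = 21.4709
theta = atan2(19, -10) = 117.7585 deg
z = 6

r = 21.4709, theta = 117.7585 deg, z = 6


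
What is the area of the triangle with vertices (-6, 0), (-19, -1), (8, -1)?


Area = |x1(y2-y3) + x2(y3-y1) + x3(y1-y2)| / 2
= |-6*(-1--1) + -19*(-1-0) + 8*(0--1)| / 2
= 13.5

13.5


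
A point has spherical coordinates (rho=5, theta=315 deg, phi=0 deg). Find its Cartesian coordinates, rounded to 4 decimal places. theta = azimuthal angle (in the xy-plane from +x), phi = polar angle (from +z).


x = 5 * sin(0) * cos(315) = 0
y = 5 * sin(0) * sin(315) = 0
z = 5 * cos(0) = 5

(0, 0, 5)


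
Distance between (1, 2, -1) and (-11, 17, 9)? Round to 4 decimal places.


d = sqrt((-11-1)^2 + (17-2)^2 + (9--1)^2) = 21.6564

21.6564


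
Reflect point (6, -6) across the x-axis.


Reflection across x-axis: (x, y) -> (x, -y)
(6, -6) -> (6, 6)

(6, 6)


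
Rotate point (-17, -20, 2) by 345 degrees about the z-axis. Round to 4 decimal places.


x' = -17*cos(345) - -20*sin(345) = -21.5971
y' = -17*sin(345) + -20*cos(345) = -14.9186
z' = 2

(-21.5971, -14.9186, 2)


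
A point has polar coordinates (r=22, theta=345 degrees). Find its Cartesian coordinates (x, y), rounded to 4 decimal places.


x = 22 * cos(345) = 21.2504
y = 22 * sin(345) = -5.694

(21.2504, -5.694)


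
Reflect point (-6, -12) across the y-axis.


Reflection across y-axis: (x, y) -> (-x, y)
(-6, -12) -> (6, -12)

(6, -12)


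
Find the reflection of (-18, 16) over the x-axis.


Reflection across x-axis: (x, y) -> (x, -y)
(-18, 16) -> (-18, -16)

(-18, -16)


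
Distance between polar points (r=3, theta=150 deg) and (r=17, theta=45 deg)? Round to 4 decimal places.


d = sqrt(r1^2 + r2^2 - 2*r1*r2*cos(t2-t1))
d = sqrt(3^2 + 17^2 - 2*3*17*cos(45-150)) = 18.0111

18.0111


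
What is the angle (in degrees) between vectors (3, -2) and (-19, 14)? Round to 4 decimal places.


dot = 3*-19 + -2*14 = -85
|u| = 3.6056, |v| = 23.6008
cos(angle) = -0.9989
angle = 177.3057 degrees

177.3057 degrees


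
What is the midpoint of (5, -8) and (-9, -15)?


Midpoint = ((5+-9)/2, (-8+-15)/2) = (-2, -11.5)

(-2, -11.5)


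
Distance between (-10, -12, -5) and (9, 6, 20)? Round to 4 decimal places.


d = sqrt((9--10)^2 + (6--12)^2 + (20--5)^2) = 36.1939

36.1939


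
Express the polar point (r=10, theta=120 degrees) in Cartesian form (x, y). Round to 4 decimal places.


x = 10 * cos(120) = -5
y = 10 * sin(120) = 8.6603

(-5, 8.6603)


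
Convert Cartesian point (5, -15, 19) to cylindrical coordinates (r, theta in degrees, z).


r = sqrt(5^2 + (-15)^2) = 15.8114
theta = atan2(-15, 5) = 288.4349 deg
z = 19

r = 15.8114, theta = 288.4349 deg, z = 19


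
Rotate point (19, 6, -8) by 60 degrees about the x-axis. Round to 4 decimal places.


x' = 19
y' = 6*cos(60) - -8*sin(60) = 9.9282
z' = 6*sin(60) + -8*cos(60) = 1.1962

(19, 9.9282, 1.1962)


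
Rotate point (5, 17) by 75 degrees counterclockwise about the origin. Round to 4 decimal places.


x' = 5*cos(75) - 17*sin(75) = -15.1266
y' = 5*sin(75) + 17*cos(75) = 9.2296

(-15.1266, 9.2296)


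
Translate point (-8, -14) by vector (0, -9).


Translation: (x+dx, y+dy) = (-8+0, -14+-9) = (-8, -23)

(-8, -23)


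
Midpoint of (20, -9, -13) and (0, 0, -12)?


Midpoint = ((20+0)/2, (-9+0)/2, (-13+-12)/2) = (10, -4.5, -12.5)

(10, -4.5, -12.5)


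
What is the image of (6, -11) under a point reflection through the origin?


Reflection through origin: (x, y) -> (-x, -y)
(6, -11) -> (-6, 11)

(-6, 11)


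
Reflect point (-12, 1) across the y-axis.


Reflection across y-axis: (x, y) -> (-x, y)
(-12, 1) -> (12, 1)

(12, 1)


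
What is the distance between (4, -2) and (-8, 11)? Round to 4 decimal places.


d = sqrt((-8-4)^2 + (11--2)^2) = 17.6918

17.6918


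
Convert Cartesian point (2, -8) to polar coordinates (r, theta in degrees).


r = sqrt(2^2 + (-8)^2) = 8.2462
theta = atan2(-8, 2) = 284.0362 degrees

r = 8.2462, theta = 284.0362 degrees


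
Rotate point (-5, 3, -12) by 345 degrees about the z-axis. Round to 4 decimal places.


x' = -5*cos(345) - 3*sin(345) = -4.0532
y' = -5*sin(345) + 3*cos(345) = 4.1919
z' = -12

(-4.0532, 4.1919, -12)


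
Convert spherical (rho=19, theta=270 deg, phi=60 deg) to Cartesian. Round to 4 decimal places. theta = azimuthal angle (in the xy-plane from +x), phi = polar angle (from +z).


x = 19 * sin(60) * cos(270) = 0
y = 19 * sin(60) * sin(270) = -16.4545
z = 19 * cos(60) = 9.5

(0, -16.4545, 9.5)


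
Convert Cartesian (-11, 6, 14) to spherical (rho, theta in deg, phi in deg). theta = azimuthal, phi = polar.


rho = sqrt((-11)^2 + 6^2 + 14^2) = 18.7883
theta = atan2(6, -11) = 151.3895 deg
phi = acos(14/18.7883) = 41.8285 deg

rho = 18.7883, theta = 151.3895 deg, phi = 41.8285 deg


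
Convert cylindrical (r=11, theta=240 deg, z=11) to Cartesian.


x = 11 * cos(240) = -5.5
y = 11 * sin(240) = -9.5263
z = 11

(-5.5, -9.5263, 11)


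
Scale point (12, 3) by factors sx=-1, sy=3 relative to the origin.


Scaling: (x*sx, y*sy) = (12*-1, 3*3) = (-12, 9)

(-12, 9)


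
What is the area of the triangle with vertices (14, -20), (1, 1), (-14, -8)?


Area = |x1(y2-y3) + x2(y3-y1) + x3(y1-y2)| / 2
= |14*(1--8) + 1*(-8--20) + -14*(-20-1)| / 2
= 216

216


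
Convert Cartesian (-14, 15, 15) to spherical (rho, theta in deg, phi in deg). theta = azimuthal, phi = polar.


rho = sqrt((-14)^2 + 15^2 + 15^2) = 25.4165
theta = atan2(15, -14) = 133.0251 deg
phi = acos(15/25.4165) = 53.8311 deg

rho = 25.4165, theta = 133.0251 deg, phi = 53.8311 deg


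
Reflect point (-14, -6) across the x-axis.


Reflection across x-axis: (x, y) -> (x, -y)
(-14, -6) -> (-14, 6)

(-14, 6)


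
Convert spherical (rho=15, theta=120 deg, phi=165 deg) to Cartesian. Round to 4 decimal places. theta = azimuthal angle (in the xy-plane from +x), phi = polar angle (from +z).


x = 15 * sin(165) * cos(120) = -1.9411
y = 15 * sin(165) * sin(120) = 3.3622
z = 15 * cos(165) = -14.4889

(-1.9411, 3.3622, -14.4889)


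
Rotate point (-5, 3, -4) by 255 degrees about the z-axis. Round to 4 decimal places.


x' = -5*cos(255) - 3*sin(255) = 4.1919
y' = -5*sin(255) + 3*cos(255) = 4.0532
z' = -4

(4.1919, 4.0532, -4)


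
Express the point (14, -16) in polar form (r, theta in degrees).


r = sqrt(14^2 + (-16)^2) = 21.2603
theta = atan2(-16, 14) = 311.1859 degrees

r = 21.2603, theta = 311.1859 degrees


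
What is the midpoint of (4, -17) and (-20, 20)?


Midpoint = ((4+-20)/2, (-17+20)/2) = (-8, 1.5)

(-8, 1.5)


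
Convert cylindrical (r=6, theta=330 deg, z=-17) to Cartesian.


x = 6 * cos(330) = 5.1962
y = 6 * sin(330) = -3
z = -17

(5.1962, -3, -17)


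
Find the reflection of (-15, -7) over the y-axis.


Reflection across y-axis: (x, y) -> (-x, y)
(-15, -7) -> (15, -7)

(15, -7)


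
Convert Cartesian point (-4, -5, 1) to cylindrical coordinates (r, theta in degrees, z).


r = sqrt((-4)^2 + (-5)^2) = 6.4031
theta = atan2(-5, -4) = 231.3402 deg
z = 1

r = 6.4031, theta = 231.3402 deg, z = 1


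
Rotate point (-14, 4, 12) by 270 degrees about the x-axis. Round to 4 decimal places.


x' = -14
y' = 4*cos(270) - 12*sin(270) = 12
z' = 4*sin(270) + 12*cos(270) = -4

(-14, 12, -4)


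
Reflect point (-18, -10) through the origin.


Reflection through origin: (x, y) -> (-x, -y)
(-18, -10) -> (18, 10)

(18, 10)


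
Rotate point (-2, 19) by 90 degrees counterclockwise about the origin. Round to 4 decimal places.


x' = -2*cos(90) - 19*sin(90) = -19
y' = -2*sin(90) + 19*cos(90) = -2

(-19, -2)


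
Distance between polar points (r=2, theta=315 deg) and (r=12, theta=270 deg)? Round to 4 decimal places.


d = sqrt(r1^2 + r2^2 - 2*r1*r2*cos(t2-t1))
d = sqrt(2^2 + 12^2 - 2*2*12*cos(270-315)) = 10.6798

10.6798


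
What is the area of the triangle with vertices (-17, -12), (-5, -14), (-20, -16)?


Area = |x1(y2-y3) + x2(y3-y1) + x3(y1-y2)| / 2
= |-17*(-14--16) + -5*(-16--12) + -20*(-12--14)| / 2
= 27

27


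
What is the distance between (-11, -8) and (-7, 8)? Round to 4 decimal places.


d = sqrt((-7--11)^2 + (8--8)^2) = 16.4924

16.4924


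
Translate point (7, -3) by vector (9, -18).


Translation: (x+dx, y+dy) = (7+9, -3+-18) = (16, -21)

(16, -21)


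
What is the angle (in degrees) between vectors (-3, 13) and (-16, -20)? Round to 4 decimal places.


dot = -3*-16 + 13*-20 = -212
|u| = 13.3417, |v| = 25.6125
cos(angle) = -0.6204
angle = 128.3456 degrees

128.3456 degrees


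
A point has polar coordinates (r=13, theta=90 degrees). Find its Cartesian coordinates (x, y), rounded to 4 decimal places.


x = 13 * cos(90) = 0
y = 13 * sin(90) = 13

(0, 13)


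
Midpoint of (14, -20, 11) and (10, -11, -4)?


Midpoint = ((14+10)/2, (-20+-11)/2, (11+-4)/2) = (12, -15.5, 3.5)

(12, -15.5, 3.5)


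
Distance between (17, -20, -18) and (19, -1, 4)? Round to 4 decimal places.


d = sqrt((19-17)^2 + (-1--20)^2 + (4--18)^2) = 29.1376

29.1376


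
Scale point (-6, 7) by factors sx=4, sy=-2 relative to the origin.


Scaling: (x*sx, y*sy) = (-6*4, 7*-2) = (-24, -14)

(-24, -14)


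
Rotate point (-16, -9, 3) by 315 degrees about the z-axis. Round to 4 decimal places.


x' = -16*cos(315) - -9*sin(315) = -17.6777
y' = -16*sin(315) + -9*cos(315) = 4.9497
z' = 3

(-17.6777, 4.9497, 3)


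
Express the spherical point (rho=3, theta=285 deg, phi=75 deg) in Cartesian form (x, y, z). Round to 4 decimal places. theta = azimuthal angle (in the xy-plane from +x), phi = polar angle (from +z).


x = 3 * sin(75) * cos(285) = 0.75
y = 3 * sin(75) * sin(285) = -2.799
z = 3 * cos(75) = 0.7765

(0.75, -2.799, 0.7765)


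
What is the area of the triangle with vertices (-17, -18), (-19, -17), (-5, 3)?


Area = |x1(y2-y3) + x2(y3-y1) + x3(y1-y2)| / 2
= |-17*(-17-3) + -19*(3--18) + -5*(-18--17)| / 2
= 27

27


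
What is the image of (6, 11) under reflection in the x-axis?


Reflection across x-axis: (x, y) -> (x, -y)
(6, 11) -> (6, -11)

(6, -11)


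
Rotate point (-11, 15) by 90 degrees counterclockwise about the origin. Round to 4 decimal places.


x' = -11*cos(90) - 15*sin(90) = -15
y' = -11*sin(90) + 15*cos(90) = -11

(-15, -11)


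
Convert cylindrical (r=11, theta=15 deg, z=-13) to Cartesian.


x = 11 * cos(15) = 10.6252
y = 11 * sin(15) = 2.847
z = -13

(10.6252, 2.847, -13)


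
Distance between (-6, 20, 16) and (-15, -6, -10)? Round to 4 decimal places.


d = sqrt((-15--6)^2 + (-6-20)^2 + (-10-16)^2) = 37.855

37.855


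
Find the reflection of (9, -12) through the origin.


Reflection through origin: (x, y) -> (-x, -y)
(9, -12) -> (-9, 12)

(-9, 12)


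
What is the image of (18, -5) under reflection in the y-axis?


Reflection across y-axis: (x, y) -> (-x, y)
(18, -5) -> (-18, -5)

(-18, -5)


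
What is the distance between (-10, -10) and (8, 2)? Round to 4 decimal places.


d = sqrt((8--10)^2 + (2--10)^2) = 21.6333

21.6333


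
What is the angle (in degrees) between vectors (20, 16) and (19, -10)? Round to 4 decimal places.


dot = 20*19 + 16*-10 = 220
|u| = 25.6125, |v| = 21.4709
cos(angle) = 0.4001
angle = 66.4183 degrees

66.4183 degrees


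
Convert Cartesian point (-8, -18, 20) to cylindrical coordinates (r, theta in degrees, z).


r = sqrt((-8)^2 + (-18)^2) = 19.6977
theta = atan2(-18, -8) = 246.0375 deg
z = 20

r = 19.6977, theta = 246.0375 deg, z = 20


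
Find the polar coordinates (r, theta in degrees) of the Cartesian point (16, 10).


r = sqrt(16^2 + 10^2) = 18.868
theta = atan2(10, 16) = 32.0054 degrees

r = 18.868, theta = 32.0054 degrees


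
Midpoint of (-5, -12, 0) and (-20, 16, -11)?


Midpoint = ((-5+-20)/2, (-12+16)/2, (0+-11)/2) = (-12.5, 2, -5.5)

(-12.5, 2, -5.5)


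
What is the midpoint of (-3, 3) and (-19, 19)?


Midpoint = ((-3+-19)/2, (3+19)/2) = (-11, 11)

(-11, 11)


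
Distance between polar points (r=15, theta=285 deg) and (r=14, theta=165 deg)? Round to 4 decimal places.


d = sqrt(r1^2 + r2^2 - 2*r1*r2*cos(t2-t1))
d = sqrt(15^2 + 14^2 - 2*15*14*cos(165-285)) = 25.1197

25.1197


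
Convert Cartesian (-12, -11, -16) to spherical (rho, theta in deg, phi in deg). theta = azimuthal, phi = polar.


rho = sqrt((-12)^2 + (-11)^2 + (-16)^2) = 22.8254
theta = atan2(-11, -12) = 222.5104 deg
phi = acos(-16/22.8254) = 134.5051 deg

rho = 22.8254, theta = 222.5104 deg, phi = 134.5051 deg
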